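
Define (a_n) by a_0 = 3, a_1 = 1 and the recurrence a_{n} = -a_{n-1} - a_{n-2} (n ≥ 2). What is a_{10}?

1

The ordinary generating function has denominator 1 + t + t^2.
Iterating the recurrence: a_0,…,a_{10} = 3, 1, -4, 3, 1, -4, 3, 1, -4, 3, 1.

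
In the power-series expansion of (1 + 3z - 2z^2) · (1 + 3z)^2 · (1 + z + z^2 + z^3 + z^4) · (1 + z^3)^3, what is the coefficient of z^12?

116

(1 + 3z - 2z^2) has coefficients 1,3,-2 for degrees 0…2.
(1 + 3z)^2 has coefficients 1,6,9,0,0,0,0,0,0,0,0,0,0 for degrees 0…12.
Multiplying by (1 + z + z^2 + z^3 + z^4) gives running coefficients 1,7,16,16,16,15,9,0,0,0,0,0,0 for degrees 0…12.
Finally multiplying by (1 + z^3)^3, the product of all factors after the first has coefficients 1,7,16,19,37,63,60,69,93,76,55,61,43 for degrees 0…12.
[z^12] = 1·43 + 3·61 − 2·55 = 116.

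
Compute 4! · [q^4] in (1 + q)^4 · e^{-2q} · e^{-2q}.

The EGF product rule gives c_4 = Σ_{k_1+k_2+k_3=4} C(4; k_1,k_2,k_3) · ∏ g_i(k_i), where (1+q)^4 gives the falling factorial (4)_k; e^{-2q} gives (-2)^k; e^{-2q} gives (-2)^k.
g_1(k) for k = 0…4: 1, 4, 12, 24, 24.
g_2(k) for k = 0…4: 1, -2, 4, -8, 16.
g_3(k) for k = 0…4: 1, -2, 4, -8, 16.
First combine the last two factors: h(k) = Σ_j C(k,j)·g_2(j)·g_3(k−j) for k = 0…4: 1, -4, 16, -64, 256.
c_4 = Σ_k C(4,k)·g_1(k)·h(4−k) = 1·1·256 + 4·4·(-64) + 6·12·16 + 4·24·(-4) + 1·24·1 = 256 − 1024 + 1152 − 384 + 24 = 24.

24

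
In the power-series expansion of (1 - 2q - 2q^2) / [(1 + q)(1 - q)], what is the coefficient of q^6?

-1

The denominator gives the recurrence a_n = a_(n−2) for n ≥ 3; the numerator fixes a_0 = 1, a_1 = -2, a_2 = -1.
Iterating: 1, -2, -1, -2, -1, -2, -1, so a_6 = -1.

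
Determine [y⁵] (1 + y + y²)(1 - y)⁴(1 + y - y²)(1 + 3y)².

(1 + y + y²) has coefficients 1,1,1 for degrees 0…2.
(1 - y)⁴ has coefficients 1,-4,6,-4,1,0 for degrees 0…5.
Multiplying by (1 + y - y²) gives running coefficients 1,-3,1,6,-9,5 for degrees 0…5.
Finally multiplying by (1 + 3y)², the product of all factors after the first has coefficients 1,3,-8,-15,36,5 for degrees 0…5.
[y⁵] = 1·5 + 1·36 + 1·(-15) = 26.

26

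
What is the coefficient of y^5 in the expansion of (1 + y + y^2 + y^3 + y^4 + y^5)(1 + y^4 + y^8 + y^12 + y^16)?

(1 + y + y^2 + y^3 + y^4 + y^5) has coefficients 1,1,1,1,1,1 for degrees 0…5.
(1 + y^4 + y^8 + y^12 + y^16) has coefficients 1,0,0,0,1,0 for degrees 0…5.
[y^5] = 1·0 + 1·1 + 1·0 + 1·0 + 1·0 + 1·1 = 2.

2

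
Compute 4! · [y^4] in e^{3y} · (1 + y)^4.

The EGF product rule gives c_4 = Σ_{k_1+k_2=4} C(4; k_1,k_2) · ∏ g_i(k_i), where e^{3y} gives (3)^k; (1+y)^4 gives the falling factorial (4)_k.
g_1(k) for k = 0…4: 1, 3, 9, 27, 81.
g_2(k) for k = 0…4: 1, 4, 12, 24, 24.
c_4 = Σ_k C(4,k)·g_1(k)·g_2(4−k) = 1·1·24 + 4·3·24 + 6·9·12 + 4·27·4 + 1·81·1 = 24 + 288 + 648 + 432 + 81 = 1473.

1473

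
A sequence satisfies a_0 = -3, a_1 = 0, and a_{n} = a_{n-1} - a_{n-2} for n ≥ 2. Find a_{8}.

3

The ordinary generating function has denominator 1 - y + y^2.
Iterating the recurrence: a_0,…,a_{8} = -3, 0, 3, 3, 0, -3, -3, 0, 3.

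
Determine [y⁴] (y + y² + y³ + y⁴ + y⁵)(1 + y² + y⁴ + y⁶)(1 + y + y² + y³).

6

(y + y² + y³ + y⁴ + y⁵) has coefficients 0,1,1,1,1 for degrees 0…4.
(1 + y² + y⁴ + y⁶) has coefficients 1,0,1,0,1 for degrees 0…4.
Finally multiplying by (1 + y + y² + y³), the product of all factors after the first has coefficients 1,1,2,2,2 for degrees 0…4.
[y⁴] = 1·2 + 1·2 + 1·1 + 1·1 = 6.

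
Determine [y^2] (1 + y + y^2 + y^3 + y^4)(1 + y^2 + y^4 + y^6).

2

(1 + y + y^2 + y^3 + y^4) has coefficients 1,1,1 for degrees 0…2.
(1 + y^2 + y^4 + y^6) has coefficients 1,0,1 for degrees 0…2.
[y^2] = 1·1 + 1·0 + 1·1 = 2.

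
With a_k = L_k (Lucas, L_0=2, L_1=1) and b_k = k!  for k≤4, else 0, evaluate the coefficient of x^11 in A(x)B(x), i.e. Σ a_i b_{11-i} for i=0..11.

1452

The convolution is the t^11 coefficient of A(t)B(t).
Σ = 2·0 + 1·0 + 3·0 + 4·0 + 7·0 + 11·0 + 18·0 + 29·24 + 47·6 + 76·2 + 123·1 + 199·1 = 1452.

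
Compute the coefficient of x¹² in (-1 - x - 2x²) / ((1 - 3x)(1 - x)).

The denominator gives the recurrence a_n = 4a_(n−1) − 3a_(n−2) for n ≥ 3; the numerator fixes a_0 = -1, a_1 = -5, a_2 = -19.
Iterating: -1, -5, -19, -61, -187, -565, -1699, -5101, -15307, -45925, -137779, -413341, -1240027, so a_12 = -1240027.

-1240027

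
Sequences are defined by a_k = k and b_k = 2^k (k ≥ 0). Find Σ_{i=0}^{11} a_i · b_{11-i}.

Write out a_i and b_{11-i} for i = 0,…,11 and sum the products.
Σ = 0·2048 + 1·1024 + 2·512 + 3·256 + 4·128 + 5·64 + 6·32 + 7·16 + 8·8 + 9·4 + 10·2 + 11·1 = 4083.

4083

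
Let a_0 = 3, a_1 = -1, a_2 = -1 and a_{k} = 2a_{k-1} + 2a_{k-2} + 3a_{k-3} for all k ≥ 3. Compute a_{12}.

40883

The ordinary generating function has denominator 1 - 2q - 2q^2 - 3q^3.
Iterating the recurrence: a_0,…,a_{12} = 3, -1, -1, 5, 5, 17, 59, 167, 503, 1517, 4541, 13625, 40883.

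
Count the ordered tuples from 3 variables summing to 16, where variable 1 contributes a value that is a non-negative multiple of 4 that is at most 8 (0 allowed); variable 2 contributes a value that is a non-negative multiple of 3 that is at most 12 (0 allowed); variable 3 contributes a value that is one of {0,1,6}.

2

The generating function for the choices is (1 + t⁴ + t⁸)·(1 + t³ + t⁶ + t⁹ + t¹²)·(1 + t + t⁶); the count is [t¹⁶].
(1 + t⁴ + t⁸) has coefficients 1,0,0,0,1,0,0,0,1 for degrees 0…8.
(1 + t³ + t⁶ + t⁹ + t¹²) has coefficients 1,0,0,1,0,0,1,0,0,1,0,0,1,0,0,0,0 for degrees 0…16.
Finally multiplying by (1 + t + t⁶), the product of all factors after the first has coefficients 1,1,0,1,1,0,2,1,0,2,1,0,2,1,0,1,0 for degrees 0…16.
[t¹⁶] = 1·0 + 1·2 + 1·0 = 2.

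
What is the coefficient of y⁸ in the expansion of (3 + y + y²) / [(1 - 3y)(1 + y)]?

The denominator gives the recurrence a_n = 2a_(n−1) + 3a_(n−2) for n ≥ 3; the numerator fixes a_0 = 3, a_1 = 7, a_2 = 24.
Iterating: 3, 7, 24, 69, 210, 627, 1884, 5649, 16950, so a_8 = 16950.

16950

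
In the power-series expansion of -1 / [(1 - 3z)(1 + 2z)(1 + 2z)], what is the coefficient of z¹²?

-213601

The denominator gives the recurrence a_n = −a_(n−1) + 8a_(n−2) + 12a_(n−3) for n ≥ 3; the numerator fixes a_0 = -1, a_1 = 1, a_2 = -9.
Iterating: -1, 1, -9, 5, -65, -3, -457, -347, -3345, -4915, -26009, -53451, -213601, so a_12 = -213601.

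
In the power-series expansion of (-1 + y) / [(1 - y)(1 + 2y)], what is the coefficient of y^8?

The denominator gives the recurrence a_n = −a_(n−1) + 2a_(n−2) for n ≥ 2; the numerator fixes a_0 = -1, a_1 = 2.
Iterating: -1, 2, -4, 8, -16, 32, -64, 128, -256, so a_8 = -256.

-256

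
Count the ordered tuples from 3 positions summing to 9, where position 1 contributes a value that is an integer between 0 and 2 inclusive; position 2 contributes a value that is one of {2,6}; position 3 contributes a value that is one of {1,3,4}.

2

The generating function for the choices is (1 + q + q^2)·(q^2 + q^6)·(q + q^3 + q^4); the count is [q^9].
(1 + q + q^2) has coefficients 1,1,1 for degrees 0…2.
(q^2 + q^6) has coefficients 0,0,1,0,0,0,1,0,0,0 for degrees 0…9.
Finally multiplying by (q + q^3 + q^4), the product of all factors after the first has coefficients 0,0,0,1,0,1,1,1,0,1 for degrees 0…9.
[q^9] = 1·1 + 1·0 + 1·1 = 2.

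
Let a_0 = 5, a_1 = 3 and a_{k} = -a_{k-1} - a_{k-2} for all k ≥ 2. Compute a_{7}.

3

The ordinary generating function has denominator 1 + x + x^2.
Iterating the recurrence: a_0,…,a_{7} = 5, 3, -8, 5, 3, -8, 5, 3.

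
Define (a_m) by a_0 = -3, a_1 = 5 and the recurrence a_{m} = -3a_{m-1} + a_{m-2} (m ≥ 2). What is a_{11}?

835916

The ordinary generating function has denominator 1 + 3y - y^2.
Iterating the recurrence: a_0,…,a_{11} = -3, 5, -18, 59, -195, 644, -2127, 7025, -23202, 76631, -253095, 835916.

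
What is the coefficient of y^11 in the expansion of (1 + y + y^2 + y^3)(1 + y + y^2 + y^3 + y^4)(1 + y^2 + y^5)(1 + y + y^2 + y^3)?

16

(1 + y + y^2 + y^3) has coefficients 1,1,1,1 for degrees 0…3.
(1 + y + y^2 + y^3 + y^4) has coefficients 1,1,1,1,1,0,0,0,0,0,0,0 for degrees 0…11.
Multiplying by (1 + y^2 + y^5) gives running coefficients 1,1,2,2,2,2,2,1,1,1,0,0 for degrees 0…11.
Finally multiplying by (1 + y + y^2 + y^3), the product of all factors after the first has coefficients 1,2,4,6,7,8,8,7,6,5,3,2 for degrees 0…11.
[y^11] = 1·2 + 1·3 + 1·5 + 1·6 = 16.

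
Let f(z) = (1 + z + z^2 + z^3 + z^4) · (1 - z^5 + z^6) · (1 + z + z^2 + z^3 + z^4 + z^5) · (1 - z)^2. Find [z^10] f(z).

1

(1 + z + z^2 + z^3 + z^4) has coefficients 1,1,1,1,1 for degrees 0…4.
(1 - z^5 + z^6) has coefficients 1,0,0,0,0,-1,1,0,0,0,0 for degrees 0…10.
Multiplying by (1 + z + z^2 + z^3 + z^4 + z^5) gives running coefficients 1,1,1,1,1,0,0,0,0,0,0 for degrees 0…10.
Finally multiplying by (1 - z)^2, the product of all factors after the first has coefficients 1,-1,0,0,0,-1,1,0,0,0,0 for degrees 0…10.
[z^10] = 1·0 + 1·0 + 1·0 + 1·0 + 1·1 = 1.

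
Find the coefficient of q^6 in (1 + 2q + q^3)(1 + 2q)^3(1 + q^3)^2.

75

(1 + 2q + q^3) has coefficients 1,2,0,1 for degrees 0…3.
(1 + 2q)^3 has coefficients 1,6,12,8,0,0,0 for degrees 0…6.
Finally multiplying by (1 + q^3)^2, the product of all factors after the first has coefficients 1,6,12,10,12,24,17 for degrees 0…6.
[q^6] = 1·17 + 2·24 + 1·10 = 75.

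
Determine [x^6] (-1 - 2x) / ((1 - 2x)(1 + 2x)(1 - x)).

-127

The denominator gives the recurrence a_n = a_(n−1) + 4a_(n−2) − 4a_(n−3) for n ≥ 3; the numerator fixes a_0 = -1, a_1 = -3, a_2 = -7.
Iterating: -1, -3, -7, -15, -31, -63, -127, so a_6 = -127.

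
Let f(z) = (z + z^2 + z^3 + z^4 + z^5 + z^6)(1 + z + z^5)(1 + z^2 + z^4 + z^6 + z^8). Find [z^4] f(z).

4

(z + z^2 + z^3 + z^4 + z^5 + z^6) has coefficients 0,1,1,1,1 for degrees 0…4.
(1 + z + z^5) has coefficients 1,1,0,0,0 for degrees 0…4.
Finally multiplying by (1 + z^2 + z^4 + z^6 + z^8), the product of all factors after the first has coefficients 1,1,1,1,1 for degrees 0…4.
[z^4] = 1·1 + 1·1 + 1·1 + 1·1 = 4.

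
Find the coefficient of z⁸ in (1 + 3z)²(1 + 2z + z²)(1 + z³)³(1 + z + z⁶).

(1 + 3z)² has coefficients 1,6,9 for degrees 0…2.
(1 + 2z + z²) has coefficients 1,2,1,0,0,0,0,0,0 for degrees 0…8.
Multiplying by (1 + z³)³ gives running coefficients 1,2,1,3,6,3,3,6,3 for degrees 0…8.
Finally multiplying by (1 + z + z⁶), the product of all factors after the first has coefficients 1,3,3,4,9,9,7,11,10 for degrees 0…8.
[z⁸] = 1·10 + 6·11 + 9·7 = 139.

139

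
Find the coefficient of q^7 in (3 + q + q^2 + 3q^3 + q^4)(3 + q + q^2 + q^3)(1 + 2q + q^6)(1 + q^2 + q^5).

55

(3 + q + q^2 + 3q^3 + q^4) has coefficients 3,1,1,3,1 for degrees 0…4.
(3 + q + q^2 + q^3) has coefficients 3,1,1,1,0,0,0,0 for degrees 0…7.
Multiplying by (1 + 2q + q^6) gives running coefficients 3,7,3,3,2,0,3,1 for degrees 0…7.
Finally multiplying by (1 + q^2 + q^5), the product of all factors after the first has coefficients 3,7,6,10,5,6,12,4 for degrees 0…7.
[q^7] = 3·4 + 1·12 + 1·6 + 3·5 + 1·10 = 55.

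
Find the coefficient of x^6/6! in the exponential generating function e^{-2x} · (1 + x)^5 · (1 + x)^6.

The EGF product rule gives c_6 = Σ_{k_1+k_2+k_3=6} C(6; k_1,k_2,k_3) · ∏ g_i(k_i), where e^{-2x} gives (-2)^k; (1+x)^5 gives the falling factorial (5)_k; (1+x)^6 gives the falling factorial (6)_k.
g_1(k) for k = 0…6: 1, -2, 4, -8, 16, -32, 64.
g_2(k) for k = 0…6: 1, 5, 20, 60, 120, 120, 0.
g_3(k) for k = 0…6: 1, 6, 30, 120, 360, 720, 720.
First combine the last two factors: h(k) = Σ_j C(k,j)·g_2(j)·g_3(k−j) for k = 0…6: 1, 11, 110, 990, 7920, 55440, 332640.
c_6 = Σ_k C(6,k)·g_1(k)·h(6−k) = 1·1·332640 + 6·(-2)·55440 + 15·4·7920 + 20·(-8)·990 + 15·16·110 + 6·(-32)·11 + 1·64·1 = 332640 − 665280 + 475200 − 158400 + 26400 − 2112 + 64 = 8512.

8512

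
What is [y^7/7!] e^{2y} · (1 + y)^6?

The EGF product rule gives c_7 = Σ_{k_1+k_2=7} C(7; k_1,k_2) · ∏ g_i(k_i), where e^{2y} gives (2)^k; (1+y)^6 gives the falling factorial (6)_k.
g_1(k) for k = 0…7: 1, 2, 4, 8, 16, 32, 64, 128.
g_2(k) for k = 0…7: 1, 6, 30, 120, 360, 720, 720, 0.
c_7 = Σ_k C(7,k)·g_1(k)·g_2(7−k) = 7·2·720 + 21·4·720 + 35·8·360 + 35·16·120 + 21·32·30 + 7·64·6 + 1·128·1 = 10080 + 60480 + 100800 + 67200 + 20160 + 2688 + 128 = 261536.

261536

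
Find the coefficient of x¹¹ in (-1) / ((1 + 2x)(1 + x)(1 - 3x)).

-78078

The denominator gives the recurrence a_n = 7a_(n−2) + 6a_(n−3) for n ≥ 3; the numerator fixes a_0 = -1, a_1 = 0, a_2 = -7.
Iterating: -1, 0, -7, -6, -49, -84, -379, -882, -3157, -8448, -27391, -78078, so a_11 = -78078.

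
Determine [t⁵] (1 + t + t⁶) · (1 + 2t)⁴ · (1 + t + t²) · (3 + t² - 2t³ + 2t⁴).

393

(1 + t + t⁶) has coefficients 1,1,0,0,0,0 for degrees 0…5.
(1 + 2t)⁴ has coefficients 1,8,24,32,16,0 for degrees 0…5.
Multiplying by (1 + t + t²) gives running coefficients 1,9,33,64,72,48 for degrees 0…5.
Finally multiplying by (3 + t² - 2t³ + 2t⁴), the product of all factors after the first has coefficients 3,27,100,199,233,160 for degrees 0…5.
[t⁵] = 1·160 + 1·233 = 393.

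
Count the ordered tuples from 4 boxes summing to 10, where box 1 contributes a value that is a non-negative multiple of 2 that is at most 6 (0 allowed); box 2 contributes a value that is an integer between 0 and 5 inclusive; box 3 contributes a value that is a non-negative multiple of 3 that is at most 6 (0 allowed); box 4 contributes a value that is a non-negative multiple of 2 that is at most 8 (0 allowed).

The generating function for the choices is (1 + y² + y⁴ + y⁶)·(1 + y + y² + y³ + y⁴ + y⁵)·(1 + y³ + y⁶)·(1 + y² + y⁴ + y⁶ + y⁸); the count is [y¹⁰].
(1 + y² + y⁴ + y⁶) has coefficients 1,0,1,0,1,0,1 for degrees 0…6.
(1 + y + y² + y³ + y⁴ + y⁵) has coefficients 1,1,1,1,1,1,0,0,0,0,0 for degrees 0…10.
Multiplying by (1 + y³ + y⁶) gives running coefficients 1,1,1,2,2,2,2,2,2,1,1 for degrees 0…10.
Finally multiplying by (1 + y² + y⁴ + y⁶ + y⁸), the product of all factors after the first has coefficients 1,1,2,3,4,5,6,7,8,8,8 for degrees 0…10.
[y¹⁰] = 1·8 + 1·8 + 1·6 + 1·4 = 26.

26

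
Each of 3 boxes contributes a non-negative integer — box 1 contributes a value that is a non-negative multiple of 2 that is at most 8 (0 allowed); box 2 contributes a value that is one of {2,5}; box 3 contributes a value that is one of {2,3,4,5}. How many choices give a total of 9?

4

The generating function for the choices is (1 + t^2 + t^4 + t^6 + t^8)·(t^2 + t^5)·(t^2 + t^3 + t^4 + t^5); the count is [t^9].
(1 + t^2 + t^4 + t^6 + t^8) has coefficients 1,0,1,0,1,0,1,0,1 for degrees 0…8.
(t^2 + t^5) has coefficients 0,0,1,0,0,1,0,0,0,0 for degrees 0…9.
Finally multiplying by (t^2 + t^3 + t^4 + t^5), the product of all factors after the first has coefficients 0,0,0,0,1,1,1,2,1,1 for degrees 0…9.
[t^9] = 1·1 + 1·2 + 1·1 + 1·0 + 1·0 = 4.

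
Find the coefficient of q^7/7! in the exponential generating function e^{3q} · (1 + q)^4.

174555

The EGF product rule gives c_7 = Σ_{k_1+k_2=7} C(7; k_1,k_2) · ∏ g_i(k_i), where e^{3q} gives (3)^k; (1+q)^4 gives the falling factorial (4)_k.
g_1(k) for k = 0…7: 1, 3, 9, 27, 81, 243, 729, 2187.
g_2(k) for k = 0…7: 1, 4, 12, 24, 24, 0, 0, 0.
c_7 = Σ_k C(7,k)·g_1(k)·g_2(7−k) = 35·27·24 + 35·81·24 + 21·243·12 + 7·729·4 + 1·2187·1 = 22680 + 68040 + 61236 + 20412 + 2187 = 174555.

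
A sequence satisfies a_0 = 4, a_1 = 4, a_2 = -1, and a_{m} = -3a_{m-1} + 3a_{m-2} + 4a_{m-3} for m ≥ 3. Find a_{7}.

The ordinary generating function has denominator 1 + 3y - 3y^2 - 4y^3.
Iterating the recurrence: a_0,…,a_{7} = 4, 4, -1, 31, -80, 329, -1103, 3976.

3976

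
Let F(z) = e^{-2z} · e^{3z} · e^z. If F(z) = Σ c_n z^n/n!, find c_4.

16

The EGF product rule gives c_4 = Σ_{k_1+k_2+k_3=4} C(4; k_1,k_2,k_3) · ∏ g_i(k_i), where e^{-2z} gives (-2)^k; e^{3z} gives (3)^k; e^z gives (1)^k.
g_1(k) for k = 0…4: 1, -2, 4, -8, 16.
g_2(k) for k = 0…4: 1, 3, 9, 27, 81.
g_3(k) for k = 0…4: 1, 1, 1, 1, 1.
First combine the last two factors: h(k) = Σ_j C(k,j)·g_2(j)·g_3(k−j) for k = 0…4: 1, 4, 16, 64, 256.
c_4 = Σ_k C(4,k)·g_1(k)·h(4−k) = 1·1·256 + 4·(-2)·64 + 6·4·16 + 4·(-8)·4 + 1·16·1 = 256 − 512 + 384 − 128 + 16 = 16.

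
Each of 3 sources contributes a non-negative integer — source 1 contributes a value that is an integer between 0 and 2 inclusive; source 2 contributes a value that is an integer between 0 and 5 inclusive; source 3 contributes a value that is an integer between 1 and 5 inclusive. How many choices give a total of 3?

6

The generating function for the choices is (1 + q + q²)·(1 + q + q² + q³ + q⁴ + q⁵)·(q + q² + q³ + q⁴ + q⁵); the count is [q³].
(1 + q + q²) has coefficients 1,1,1 for degrees 0…2.
(1 + q + q² + q³ + q⁴ + q⁵) has coefficients 1,1,1,1 for degrees 0…3.
Finally multiplying by (q + q² + q³ + q⁴ + q⁵), the product of all factors after the first has coefficients 0,1,2,3 for degrees 0…3.
[q³] = 1·3 + 1·2 + 1·1 = 6.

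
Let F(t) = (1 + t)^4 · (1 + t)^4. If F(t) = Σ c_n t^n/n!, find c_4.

1680

The EGF product rule gives c_4 = Σ_{k_1+k_2=4} C(4; k_1,k_2) · ∏ g_i(k_i), where (1+t)^4 gives the falling factorial (4)_k; (1+t)^4 gives the falling factorial (4)_k.
g_1(k) for k = 0…4: 1, 4, 12, 24, 24.
g_2(k) for k = 0…4: 1, 4, 12, 24, 24.
c_4 = Σ_k C(4,k)·g_1(k)·g_2(4−k) = 1·1·24 + 4·4·24 + 6·12·12 + 4·24·4 + 1·24·1 = 24 + 384 + 864 + 384 + 24 = 1680.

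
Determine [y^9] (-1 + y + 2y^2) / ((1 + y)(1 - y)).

The denominator gives the recurrence a_n = a_(n−2) for n ≥ 3; the numerator fixes a_0 = -1, a_1 = 1, a_2 = 1.
Iterating: -1, 1, 1, 1, 1, 1, 1, 1, 1, 1, so a_9 = 1.

1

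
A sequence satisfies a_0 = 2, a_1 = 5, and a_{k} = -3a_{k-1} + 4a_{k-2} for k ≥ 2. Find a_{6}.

The ordinary generating function has denominator 1 + 3t - 4t^2.
Iterating the recurrence: a_0,…,a_{6} = 2, 5, -7, 41, -151, 617, -2455.

-2455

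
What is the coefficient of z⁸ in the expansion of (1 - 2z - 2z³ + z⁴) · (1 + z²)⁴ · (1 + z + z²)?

-5

(1 - 2z - 2z³ + z⁴) has coefficients 1,-2,0,-2,1 for degrees 0…4.
(1 + z²)⁴ has coefficients 1,0,4,0,6,0,4,0,1 for degrees 0…8.
Finally multiplying by (1 + z + z²), the product of all factors after the first has coefficients 1,1,5,4,10,6,10,4,5 for degrees 0…8.
[z⁸] = 1·5 − 2·4 − 2·6 + 1·10 = -5.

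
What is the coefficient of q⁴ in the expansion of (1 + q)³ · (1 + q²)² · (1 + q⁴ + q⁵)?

(1 + q)³ has coefficients 1,3,3,1 for degrees 0…3.
(1 + q²)² has coefficients 1,0,2,0,1 for degrees 0…4.
Finally multiplying by (1 + q⁴ + q⁵), the product of all factors after the first has coefficients 1,0,2,0,2 for degrees 0…4.
[q⁴] = 1·2 + 3·0 + 3·2 + 1·0 = 8.

8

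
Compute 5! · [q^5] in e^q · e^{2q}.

243

The EGF product rule gives c_5 = Σ_{k_1+k_2=5} C(5; k_1,k_2) · ∏ g_i(k_i), where e^q gives (1)^k; e^{2q} gives (2)^k.
g_1(k) for k = 0…5: 1, 1, 1, 1, 1, 1.
g_2(k) for k = 0…5: 1, 2, 4, 8, 16, 32.
c_5 = Σ_k C(5,k)·g_1(k)·g_2(5−k) = 1·1·32 + 5·1·16 + 10·1·8 + 10·1·4 + 5·1·2 + 1·1·1 = 32 + 80 + 80 + 40 + 10 + 1 = 243.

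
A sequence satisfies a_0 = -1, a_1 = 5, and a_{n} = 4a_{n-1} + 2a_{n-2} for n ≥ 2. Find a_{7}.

The ordinary generating function has denominator 1 - 4x - 2x^2.
Iterating the recurrence: a_0,…,a_{7} = -1, 5, 18, 82, 364, 1620, 7208, 32072.

32072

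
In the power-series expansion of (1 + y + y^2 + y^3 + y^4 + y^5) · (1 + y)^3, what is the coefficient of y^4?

(1 + y + y^2 + y^3 + y^4 + y^5) has coefficients 1,1,1,1,1 for degrees 0…4.
(1 + y)^3 has coefficients 1,3,3,1,0 for degrees 0…4.
[y^4] = 1·0 + 1·1 + 1·3 + 1·3 + 1·1 = 8.

8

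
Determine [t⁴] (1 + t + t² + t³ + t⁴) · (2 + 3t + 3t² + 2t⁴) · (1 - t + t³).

7

(1 + t + t² + t³ + t⁴) has coefficients 1,1,1,1,1 for degrees 0…4.
(2 + 3t + 3t² + 2t⁴) has coefficients 2,3,3,0,2 for degrees 0…4.
Finally multiplying by (1 - t + t³), the product of all factors after the first has coefficients 2,1,0,-1,5 for degrees 0…4.
[t⁴] = 1·5 + 1·(-1) + 1·0 + 1·1 + 1·2 = 7.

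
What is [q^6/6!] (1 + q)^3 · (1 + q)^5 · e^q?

The EGF product rule gives c_6 = Σ_{k_1+k_2+k_3=6} C(6; k_1,k_2,k_3) · ∏ g_i(k_i), where (1+q)^3 gives the falling factorial (3)_k; (1+q)^5 gives the falling factorial (5)_k; e^q gives (1)^k.
g_1(k) for k = 0…6: 1, 3, 6, 6, 0, 0, 0.
g_2(k) for k = 0…6: 1, 5, 20, 60, 120, 120, 0.
g_3(k) for k = 0…6: 1, 1, 1, 1, 1, 1, 1.
First combine the last two factors: h(k) = Σ_j C(k,j)·g_2(j)·g_3(k−j) for k = 0…6: 1, 6, 31, 136, 501, 1546, 4051.
c_6 = Σ_k C(6,k)·g_1(k)·h(6−k) = 1·1·4051 + 6·3·1546 + 15·6·501 + 20·6·136 = 4051 + 27828 + 45090 + 16320 = 93289.

93289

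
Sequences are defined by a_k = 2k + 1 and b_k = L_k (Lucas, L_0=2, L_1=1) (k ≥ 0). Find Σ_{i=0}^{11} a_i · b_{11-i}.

The convolution is the x^11 coefficient of A(x)B(x).
Σ = 1·199 + 3·123 + 5·76 + 7·47 + 9·29 + 11·18 + 13·11 + 15·7 + 17·4 + 19·3 + 21·1 + 23·2 = 2176.

2176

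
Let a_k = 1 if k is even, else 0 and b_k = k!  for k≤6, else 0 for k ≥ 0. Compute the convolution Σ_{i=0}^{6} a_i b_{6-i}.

Write out a_i and b_{6-i} for i = 0,…,6 and sum the products.
Σ = 1·720 + 0·120 + 1·24 + 0·6 + 1·2 + 0·1 + 1·1 = 747.

747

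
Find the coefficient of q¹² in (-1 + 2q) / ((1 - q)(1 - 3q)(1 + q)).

The denominator gives the recurrence a_n = 3a_(n−1) + a_(n−2) − 3a_(n−3) for n ≥ 3; the numerator fixes a_0 = -1, a_1 = -1, a_2 = -4.
Iterating: -1, -1, -4, -10, -31, -91, -274, -820, -2461, -7381, -22144, -66430, -199291, so a_12 = -199291.

-199291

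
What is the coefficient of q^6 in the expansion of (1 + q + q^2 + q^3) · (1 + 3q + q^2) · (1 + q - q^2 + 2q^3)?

7

(1 + q + q^2 + q^3) has coefficients 1,1,1,1 for degrees 0…3.
(1 + 3q + q^2) has coefficients 1,3,1,0,0,0,0 for degrees 0…6.
Finally multiplying by (1 + q - q^2 + 2q^3), the product of all factors after the first has coefficients 1,4,3,0,5,2,0 for degrees 0…6.
[q^6] = 1·0 + 1·2 + 1·5 + 1·0 = 7.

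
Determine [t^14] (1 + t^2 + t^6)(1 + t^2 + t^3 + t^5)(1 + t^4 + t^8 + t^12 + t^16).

3

(1 + t^2 + t^6) has coefficients 1,0,1,0,0,0,1 for degrees 0…6.
(1 + t^2 + t^3 + t^5) has coefficients 1,0,1,1,0,1,0,0,0,0,0,0,0,0,0 for degrees 0…14.
Finally multiplying by (1 + t^4 + t^8 + t^12 + t^16), the product of all factors after the first has coefficients 1,0,1,1,1,1,1,1,1,1,1,1,1,1,1 for degrees 0…14.
[t^14] = 1·1 + 1·1 + 1·1 = 3.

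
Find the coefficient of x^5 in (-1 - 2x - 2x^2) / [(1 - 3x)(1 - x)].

-686

The denominator gives the recurrence a_n = 4a_(n−1) − 3a_(n−2) for n ≥ 3; the numerator fixes a_0 = -1, a_1 = -6, a_2 = -23.
Iterating: -1, -6, -23, -74, -227, -686, so a_5 = -686.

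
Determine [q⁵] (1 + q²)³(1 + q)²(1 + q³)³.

(1 + q²)³ has coefficients 1,0,3,0,3,0 for degrees 0…5.
(1 + q)² has coefficients 1,2,1,0,0,0 for degrees 0…5.
Finally multiplying by (1 + q³)³, the product of all factors after the first has coefficients 1,2,1,3,6,3 for degrees 0…5.
[q⁵] = 1·3 + 3·3 + 3·2 = 18.

18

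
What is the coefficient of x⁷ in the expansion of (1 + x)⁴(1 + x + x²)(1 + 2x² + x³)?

(1 + x)⁴ has coefficients 1,4,6,4,1 for degrees 0…4.
(1 + x + x²) has coefficients 1,1,1,0,0,0,0,0 for degrees 0…7.
Finally multiplying by (1 + 2x² + x³), the product of all factors after the first has coefficients 1,1,3,3,3,1,0,0 for degrees 0…7.
[x⁷] = 1·0 + 4·0 + 6·1 + 4·3 + 1·3 = 21.

21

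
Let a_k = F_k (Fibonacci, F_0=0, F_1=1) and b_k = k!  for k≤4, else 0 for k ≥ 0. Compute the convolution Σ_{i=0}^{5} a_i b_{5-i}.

This is [x^5] in the product of the two ordinary generating functions.
Σ = 0·0 + 1·24 + 1·6 + 2·2 + 3·1 + 5·1 = 42.

42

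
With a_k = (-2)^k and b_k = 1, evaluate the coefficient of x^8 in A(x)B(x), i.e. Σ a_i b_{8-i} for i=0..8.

171

The convolution is the t^8 coefficient of A(t)B(t).
Σ = 1·1 − 2·1 + 4·1 − 8·1 + 16·1 − 32·1 + 64·1 − 128·1 + 256·1 = 171.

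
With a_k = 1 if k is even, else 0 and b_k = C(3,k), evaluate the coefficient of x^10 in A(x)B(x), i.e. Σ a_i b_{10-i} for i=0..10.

Write out a_i and b_{10-i} for i = 0,…,10 and sum the products.
Σ = 1·0 + 0·0 + 1·0 + 0·0 + 1·0 + 0·0 + 1·0 + 0·1 + 1·3 + 0·3 + 1·1 = 4.

4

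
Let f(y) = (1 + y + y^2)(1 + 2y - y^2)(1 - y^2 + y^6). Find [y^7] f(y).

(1 + y + y^2) has coefficients 1,1,1 for degrees 0…2.
(1 + 2y - y^2) has coefficients 1,2,-1,0,0,0,0,0 for degrees 0…7.
Finally multiplying by (1 - y^2 + y^6), the product of all factors after the first has coefficients 1,2,-2,-2,1,0,1,2 for degrees 0…7.
[y^7] = 1·2 + 1·1 + 1·0 = 3.

3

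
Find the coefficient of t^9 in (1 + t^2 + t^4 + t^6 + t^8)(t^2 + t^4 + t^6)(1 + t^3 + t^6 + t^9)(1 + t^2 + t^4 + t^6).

6

(1 + t^2 + t^4 + t^6 + t^8) has coefficients 1,0,1,0,1,0,1,0,1 for degrees 0…8.
(t^2 + t^4 + t^6) has coefficients 0,0,1,0,1,0,1,0,0,0 for degrees 0…9.
Multiplying by (1 + t^3 + t^6 + t^9) gives running coefficients 0,0,1,0,1,1,1,1,1,1 for degrees 0…9.
Finally multiplying by (1 + t^2 + t^4 + t^6), the product of all factors after the first has coefficients 0,0,1,0,2,1,3,2,4,3 for degrees 0…9.
[t^9] = 1·3 + 1·2 + 1·1 + 1·0 + 1·0 = 6.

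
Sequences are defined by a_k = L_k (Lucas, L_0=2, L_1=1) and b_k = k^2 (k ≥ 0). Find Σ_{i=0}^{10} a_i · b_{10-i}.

The convolution is the x^10 coefficient of A(x)B(x).
Σ = 2·100 + 1·81 + 3·64 + 4·49 + 7·36 + 11·25 + 18·16 + 29·9 + 47·4 + 76·1 + 123·0 = 2009.

2009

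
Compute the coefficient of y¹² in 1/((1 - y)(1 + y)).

1

Partial fractions give a closed form: a_n = (1/2)·1^n + (1/2)·(-1)^n.
At n = 12: a_12 = 1.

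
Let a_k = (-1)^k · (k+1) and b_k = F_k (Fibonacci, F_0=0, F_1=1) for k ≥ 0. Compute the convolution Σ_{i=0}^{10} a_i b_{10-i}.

12

This is [x^10] in the product of the two ordinary generating functions.
Σ = 1·55 − 2·34 + 3·21 − 4·13 + 5·8 − 6·5 + 7·3 − 8·2 + 9·1 − 10·1 + 11·0 = 12.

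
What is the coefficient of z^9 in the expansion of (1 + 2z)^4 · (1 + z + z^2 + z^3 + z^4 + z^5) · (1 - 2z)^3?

(1 + 2z)^4 has coefficients 1,8,24,32,16 for degrees 0…4.
(1 + z + z^2 + z^3 + z^4 + z^5) has coefficients 1,1,1,1,1,1,0,0,0,0 for degrees 0…9.
Finally multiplying by (1 - 2z)^3, the product of all factors after the first has coefficients 1,-5,7,-1,-1,-1,-2,4,-8,0 for degrees 0…9.
[z^9] = 1·0 + 8·(-8) + 24·4 + 32·(-2) + 16·(-1) = -48.

-48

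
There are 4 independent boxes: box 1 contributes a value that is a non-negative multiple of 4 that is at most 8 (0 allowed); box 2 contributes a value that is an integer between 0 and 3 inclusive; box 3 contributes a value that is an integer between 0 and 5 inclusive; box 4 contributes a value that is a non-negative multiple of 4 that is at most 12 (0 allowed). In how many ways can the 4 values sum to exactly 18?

15

The generating function for the choices is (1 + y⁴ + y⁸)·(1 + y + y² + y³)·(1 + y + y² + y³ + y⁴ + y⁵)·(1 + y⁴ + y⁸ + y¹²); the count is [y¹⁸].
(1 + y⁴ + y⁸) has coefficients 1,0,0,0,1,0,0,0,1 for degrees 0…8.
(1 + y + y² + y³) has coefficients 1,1,1,1,0,0,0,0,0,0,0,0,0,0,0,0,0,0,0 for degrees 0…18.
Multiplying by (1 + y + y² + y³ + y⁴ + y⁵) gives running coefficients 1,2,3,4,4,4,3,2,1,0,0,0,0,0,0,0,0,0,0 for degrees 0…18.
Finally multiplying by (1 + y⁴ + y⁸ + y¹²), the product of all factors after the first has coefficients 1,2,3,4,5,6,6,6,6,6,6,6,6,6,6,6,5,4,3 for degrees 0…18.
[y¹⁸] = 1·3 + 1·6 + 1·6 = 15.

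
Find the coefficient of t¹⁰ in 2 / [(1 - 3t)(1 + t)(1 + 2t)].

54782

Partial fractions give a closed form: a_n = (9/10)·3^n + (-1/2)·(-1)^n + (8/5)·(-2)^n.
At n = 10: a_10 = 54782.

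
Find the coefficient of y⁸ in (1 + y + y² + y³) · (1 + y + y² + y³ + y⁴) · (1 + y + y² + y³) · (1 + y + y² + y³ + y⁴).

(1 + y + y² + y³) has coefficients 1,1,1,1 for degrees 0…3.
(1 + y + y² + y³ + y⁴) has coefficients 1,1,1,1,1,0,0,0,0 for degrees 0…8.
Multiplying by (1 + y + y² + y³) gives running coefficients 1,2,3,4,4,3,2,1,0 for degrees 0…8.
Finally multiplying by (1 + y + y² + y³ + y⁴), the product of all factors after the first has coefficients 1,3,6,10,14,16,16,14,10 for degrees 0…8.
[y⁸] = 1·10 + 1·14 + 1·16 + 1·16 = 56.

56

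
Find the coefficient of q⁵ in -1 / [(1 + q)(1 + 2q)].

63

Partial fractions give a closed form: a_n = (1)·(-1)^n + (-2)·(-2)^n.
At n = 5: a_5 = 63.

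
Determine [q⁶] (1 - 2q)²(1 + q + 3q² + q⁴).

4

(1 - 2q)² has coefficients 1,-4,4 for degrees 0…2.
(1 + q + 3q² + q⁴) has coefficients 1,1,3,0,1,0,0 for degrees 0…6.
[q⁶] = 1·0 − 4·0 + 4·1 = 4.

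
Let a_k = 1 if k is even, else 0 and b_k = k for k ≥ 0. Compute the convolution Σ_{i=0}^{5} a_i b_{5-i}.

9

Write out a_i and b_{5-i} for i = 0,…,5 and sum the products.
Σ = 1·5 + 0·4 + 1·3 + 0·2 + 1·1 + 0·0 = 9.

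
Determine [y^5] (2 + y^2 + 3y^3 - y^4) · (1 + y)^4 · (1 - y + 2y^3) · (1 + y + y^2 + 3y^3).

(2 + y^2 + 3y^3 - y^4) has coefficients 2,0,1,3,-1 for degrees 0…4.
(1 + y)^4 has coefficients 1,4,6,4,1,0 for degrees 0…5.
Multiplying by (1 - y + 2y^3) gives running coefficients 1,3,2,0,5,11 for degrees 0…5.
Finally multiplying by (1 + y + y^2 + 3y^3), the product of all factors after the first has coefficients 1,4,6,8,16,22 for degrees 0…5.
[y^5] = 2·22 + 1·8 + 3·6 − 1·4 = 66.

66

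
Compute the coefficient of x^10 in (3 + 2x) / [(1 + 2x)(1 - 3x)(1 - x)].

The denominator gives the recurrence a_n = 2a_(n−1) + 5a_(n−2) − 6a_(n−3) for n ≥ 3; the numerator fixes a_0 = 3, a_1 = 8, a_2 = 31.
Iterating: 3, 8, 31, 84, 275, 784, 2439, 7148, 21787, 64680, 195407, so a_10 = 195407.

195407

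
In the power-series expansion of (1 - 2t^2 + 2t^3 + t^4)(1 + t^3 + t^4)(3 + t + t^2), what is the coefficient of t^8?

(1 - 2t^2 + 2t^3 + t^4) has coefficients 1,0,-2,2,1 for degrees 0…4.
(1 + t^3 + t^4) has coefficients 1,0,0,1,1,0,0,0,0 for degrees 0…8.
Finally multiplying by (3 + t + t^2), the product of all factors after the first has coefficients 3,1,1,3,4,2,1,0,0 for degrees 0…8.
[t^8] = 1·0 − 2·1 + 2·2 + 1·4 = 6.

6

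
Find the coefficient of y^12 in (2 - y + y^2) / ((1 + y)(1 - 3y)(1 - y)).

Partial fractions give a closed form: a_n = (1/2)·(-1)^n + (2)·3^n + (-1/2)·1^n.
At n = 12: a_12 = 1062882.

1062882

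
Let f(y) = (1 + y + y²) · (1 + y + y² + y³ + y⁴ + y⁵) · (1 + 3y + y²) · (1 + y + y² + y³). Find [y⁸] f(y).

44

(1 + y + y²) has coefficients 1,1,1 for degrees 0…2.
(1 + y + y² + y³ + y⁴ + y⁵) has coefficients 1,1,1,1,1,1,0,0,0 for degrees 0…8.
Multiplying by (1 + 3y + y²) gives running coefficients 1,4,5,5,5,5,4,1,0 for degrees 0…8.
Finally multiplying by (1 + y + y² + y³), the product of all factors after the first has coefficients 1,5,10,15,19,20,19,15,10 for degrees 0…8.
[y⁸] = 1·10 + 1·15 + 1·19 = 44.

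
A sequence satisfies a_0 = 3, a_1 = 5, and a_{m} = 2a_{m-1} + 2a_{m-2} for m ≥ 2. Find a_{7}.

The ordinary generating function has denominator 1 - 2q - 2q^2.
Iterating the recurrence: a_0,…,a_{7} = 3, 5, 16, 42, 116, 316, 864, 2360.

2360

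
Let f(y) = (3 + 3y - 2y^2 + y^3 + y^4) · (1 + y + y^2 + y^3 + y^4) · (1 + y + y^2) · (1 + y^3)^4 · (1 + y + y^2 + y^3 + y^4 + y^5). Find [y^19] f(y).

253

(3 + 3y - 2y^2 + y^3 + y^4) has coefficients 3,3,-2,1,1 for degrees 0…4.
(1 + y + y^2 + y^3 + y^4) has coefficients 1,1,1,1,1,0,0,0,0,0,0,0,0,0,0,0,0,0,0,0 for degrees 0…19.
Multiplying by (1 + y + y^2) gives running coefficients 1,2,3,3,3,2,1,0,0,0,0,0,0,0,0,0,0,0,0,0 for degrees 0…19.
Multiplying by (1 + y^3)^4 gives running coefficients 1,2,3,7,11,14,19,24,26,26,26,24,19,14,11,7,3,2,1,0 for degrees 0…19.
Finally multiplying by (1 + y + y^2 + y^3 + y^4 + y^5), the product of all factors after the first has coefficients 1,3,6,13,24,38,56,78,101,120,135,145,145,135,120,101,78,56,38,24 for degrees 0…19.
[y^19] = 3·24 + 3·38 − 2·56 + 1·78 + 1·101 = 253.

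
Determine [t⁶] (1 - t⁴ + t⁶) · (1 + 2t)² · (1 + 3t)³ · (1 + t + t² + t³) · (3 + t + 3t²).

3191

(1 - t⁴ + t⁶) has coefficients 1,0,0,0,-1,0,1 for degrees 0…6.
(1 + 2t)² has coefficients 1,4,4,0,0,0,0 for degrees 0…6.
Multiplying by (1 + 3t)³ gives running coefficients 1,13,67,171,216,108,0 for degrees 0…6.
Multiplying by (1 + t + t² + t³) gives running coefficients 1,14,81,252,467,562,495 for degrees 0…6.
Finally multiplying by (3 + t + 3t²), the product of all factors after the first has coefficients 3,43,260,879,1896,2909,3448 for degrees 0…6.
[t⁶] = 1·3448 − 1·260 + 1·3 = 3191.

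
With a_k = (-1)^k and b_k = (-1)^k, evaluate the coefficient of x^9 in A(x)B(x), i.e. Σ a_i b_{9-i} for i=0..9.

-10

Write out a_i and b_{9-i} for i = 0,…,9 and sum the products.
Σ = 1·(-1) − 1·1 + 1·(-1) − 1·1 + 1·(-1) − 1·1 + 1·(-1) − 1·1 + 1·(-1) − 1·1 = -10.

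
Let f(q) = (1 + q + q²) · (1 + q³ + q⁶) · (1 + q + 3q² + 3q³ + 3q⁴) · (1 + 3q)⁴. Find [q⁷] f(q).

2573

(1 + q + q²) has coefficients 1,1,1 for degrees 0…2.
(1 + q³ + q⁶) has coefficients 1,0,0,1,0,0,1,0 for degrees 0…7.
Multiplying by (1 + q + 3q² + 3q³ + 3q⁴) gives running coefficients 1,1,3,4,4,3,4,4 for degrees 0…7.
Finally multiplying by (1 + 3q)⁴, the product of all factors after the first has coefficients 1,13,69,202,403,672,931,970 for degrees 0…7.
[q⁷] = 1·970 + 1·931 + 1·672 = 2573.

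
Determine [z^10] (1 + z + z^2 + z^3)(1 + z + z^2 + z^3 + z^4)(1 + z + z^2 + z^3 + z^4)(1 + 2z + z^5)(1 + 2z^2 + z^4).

178

(1 + z + z^2 + z^3) has coefficients 1,1,1,1 for degrees 0…3.
(1 + z + z^2 + z^3 + z^4) has coefficients 1,1,1,1,1,0,0,0,0,0,0 for degrees 0…10.
Multiplying by (1 + z + z^2 + z^3 + z^4) gives running coefficients 1,2,3,4,5,4,3,2,1,0,0 for degrees 0…10.
Multiplying by (1 + 2z + z^5) gives running coefficients 1,4,7,10,13,15,13,11,9,7,4 for degrees 0…10.
Finally multiplying by (1 + 2z^2 + z^4), the product of all factors after the first has coefficients 1,4,9,18,28,39,46,51,48,44,35 for degrees 0…10.
[z^10] = 1·35 + 1·44 + 1·48 + 1·51 = 178.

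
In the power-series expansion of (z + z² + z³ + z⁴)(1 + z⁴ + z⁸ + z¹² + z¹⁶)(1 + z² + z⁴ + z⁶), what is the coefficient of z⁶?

(z + z² + z³ + z⁴) has coefficients 0,1,1,1,1 for degrees 0…4.
(1 + z⁴ + z⁸ + z¹² + z¹⁶) has coefficients 1,0,0,0,1,0,0 for degrees 0…6.
Finally multiplying by (1 + z² + z⁴ + z⁶), the product of all factors after the first has coefficients 1,0,1,0,2,0,2 for degrees 0…6.
[z⁶] = 1·0 + 1·2 + 1·0 + 1·1 = 3.

3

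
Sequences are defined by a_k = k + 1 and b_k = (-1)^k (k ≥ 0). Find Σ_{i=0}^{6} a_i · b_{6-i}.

4

This is [x^6] in the product of the two ordinary generating functions.
Σ = 1·1 + 2·(-1) + 3·1 + 4·(-1) + 5·1 + 6·(-1) + 7·1 = 4.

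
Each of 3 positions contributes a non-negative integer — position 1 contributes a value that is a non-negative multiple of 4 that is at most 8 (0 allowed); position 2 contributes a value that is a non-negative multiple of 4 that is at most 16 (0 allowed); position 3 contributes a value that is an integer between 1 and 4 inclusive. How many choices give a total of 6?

2

The generating function for the choices is (1 + q⁴ + q⁸)·(1 + q⁴ + q⁸ + q¹² + q¹⁶)·(q + q² + q³ + q⁴); the count is [q⁶].
(1 + q⁴ + q⁸) has coefficients 1,0,0,0,1,0,0 for degrees 0…6.
(1 + q⁴ + q⁸ + q¹² + q¹⁶) has coefficients 1,0,0,0,1,0,0 for degrees 0…6.
Finally multiplying by (q + q² + q³ + q⁴), the product of all factors after the first has coefficients 0,1,1,1,1,1,1 for degrees 0…6.
[q⁶] = 1·1 + 1·1 = 2.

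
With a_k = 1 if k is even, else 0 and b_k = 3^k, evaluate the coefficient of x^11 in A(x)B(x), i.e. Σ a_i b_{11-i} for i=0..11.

199290

Write out a_i and b_{11-i} for i = 0,…,11 and sum the products.
Σ = 1·177147 + 0·59049 + 1·19683 + 0·6561 + 1·2187 + 0·729 + 1·243 + 0·81 + 1·27 + 0·9 + 1·3 + 0·1 = 199290.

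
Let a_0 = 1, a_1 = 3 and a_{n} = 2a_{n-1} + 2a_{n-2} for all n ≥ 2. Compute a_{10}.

The ordinary generating function has denominator 1 - 2z - 2z^2.
Iterating the recurrence: a_0,…,a_{10} = 1, 3, 8, 22, 60, 164, 448, 1224, 3344, 9136, 24960.

24960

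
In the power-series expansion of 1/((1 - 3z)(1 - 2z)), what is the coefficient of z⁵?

665

The denominator gives the recurrence a_n = 5a_(n−1) − 6a_(n−2) for n ≥ 2; the numerator fixes a_0 = 1, a_1 = 5.
Iterating: 1, 5, 19, 65, 211, 665, so a_5 = 665.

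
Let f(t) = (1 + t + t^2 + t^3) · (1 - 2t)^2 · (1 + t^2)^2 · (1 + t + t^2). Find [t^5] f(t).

(1 + t + t^2 + t^3) has coefficients 1,1,1,1 for degrees 0…3.
(1 - 2t)^2 has coefficients 1,-4,4,0,0,0 for degrees 0…5.
Multiplying by (1 + t^2)^2 gives running coefficients 1,-4,6,-8,9,-4 for degrees 0…5.
Finally multiplying by (1 + t + t^2), the product of all factors after the first has coefficients 1,-3,3,-6,7,-3 for degrees 0…5.
[t^5] = 1·(-3) + 1·7 + 1·(-6) + 1·3 = 1.

1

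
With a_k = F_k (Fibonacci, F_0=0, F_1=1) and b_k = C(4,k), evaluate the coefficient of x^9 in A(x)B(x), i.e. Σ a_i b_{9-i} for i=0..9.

233

Write out a_i and b_{9-i} for i = 0,…,9 and sum the products.
Σ = 0·0 + 1·0 + 1·0 + 2·0 + 3·0 + 5·1 + 8·4 + 13·6 + 21·4 + 34·1 = 233.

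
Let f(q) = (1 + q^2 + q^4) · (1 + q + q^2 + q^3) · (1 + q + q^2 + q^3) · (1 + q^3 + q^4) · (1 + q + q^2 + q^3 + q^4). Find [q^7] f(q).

67

(1 + q^2 + q^4) has coefficients 1,0,1,0,1 for degrees 0…4.
(1 + q + q^2 + q^3) has coefficients 1,1,1,1,0,0,0,0 for degrees 0…7.
Multiplying by (1 + q + q^2 + q^3) gives running coefficients 1,2,3,4,3,2,1,0 for degrees 0…7.
Multiplying by (1 + q^3 + q^4) gives running coefficients 1,2,3,5,6,7,8,7 for degrees 0…7.
Finally multiplying by (1 + q + q^2 + q^3 + q^4), the product of all factors after the first has coefficients 1,3,6,11,17,23,29,33 for degrees 0…7.
[q^7] = 1·33 + 1·23 + 1·11 = 67.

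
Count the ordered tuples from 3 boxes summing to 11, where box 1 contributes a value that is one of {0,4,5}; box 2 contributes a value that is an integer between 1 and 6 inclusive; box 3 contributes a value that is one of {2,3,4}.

The generating function for the choices is (1 + x^4 + x^5)·(x + x^2 + x^3 + x^4 + x^5 + x^6)·(x^2 + x^3 + x^4); the count is [x^11].
(1 + x^4 + x^5) has coefficients 1,0,0,0,1,1 for degrees 0…5.
(x + x^2 + x^3 + x^4 + x^5 + x^6) has coefficients 0,1,1,1,1,1,1,0,0,0,0,0 for degrees 0…11.
Finally multiplying by (x^2 + x^3 + x^4), the product of all factors after the first has coefficients 0,0,0,1,2,3,3,3,3,2,1,0 for degrees 0…11.
[x^11] = 1·0 + 1·3 + 1·3 = 6.

6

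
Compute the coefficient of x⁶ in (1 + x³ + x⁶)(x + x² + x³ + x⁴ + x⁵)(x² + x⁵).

(1 + x³ + x⁶) has coefficients 1,0,0,1,0,0,1 for degrees 0…6.
(x + x² + x³ + x⁴ + x⁵) has coefficients 0,1,1,1,1,1,0 for degrees 0…6.
Finally multiplying by (x² + x⁵), the product of all factors after the first has coefficients 0,0,0,1,1,1,2 for degrees 0…6.
[x⁶] = 1·2 + 1·1 + 1·0 = 3.

3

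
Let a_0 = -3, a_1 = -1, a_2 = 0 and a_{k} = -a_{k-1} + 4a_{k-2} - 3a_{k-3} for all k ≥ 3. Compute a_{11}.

8492

The ordinary generating function has denominator 1 + y - 4y^2 + 3y^3.
Iterating the recurrence: a_0,…,a_{11} = -3, -1, 0, 5, -2, 22, -45, 139, -385, 1076, -3033, 8492.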